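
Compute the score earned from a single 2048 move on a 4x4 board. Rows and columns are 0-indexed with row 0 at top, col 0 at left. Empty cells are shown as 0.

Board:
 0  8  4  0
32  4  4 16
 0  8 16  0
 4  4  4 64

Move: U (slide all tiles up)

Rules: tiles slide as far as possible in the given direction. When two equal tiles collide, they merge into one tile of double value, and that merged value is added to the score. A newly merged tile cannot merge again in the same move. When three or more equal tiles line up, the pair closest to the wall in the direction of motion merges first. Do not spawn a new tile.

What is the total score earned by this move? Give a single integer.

Answer: 8

Derivation:
Slide up:
col 0: [0, 32, 0, 4] -> [32, 4, 0, 0]  score +0 (running 0)
col 1: [8, 4, 8, 4] -> [8, 4, 8, 4]  score +0 (running 0)
col 2: [4, 4, 16, 4] -> [8, 16, 4, 0]  score +8 (running 8)
col 3: [0, 16, 0, 64] -> [16, 64, 0, 0]  score +0 (running 8)
Board after move:
32  8  8 16
 4  4 16 64
 0  8  4  0
 0  4  0  0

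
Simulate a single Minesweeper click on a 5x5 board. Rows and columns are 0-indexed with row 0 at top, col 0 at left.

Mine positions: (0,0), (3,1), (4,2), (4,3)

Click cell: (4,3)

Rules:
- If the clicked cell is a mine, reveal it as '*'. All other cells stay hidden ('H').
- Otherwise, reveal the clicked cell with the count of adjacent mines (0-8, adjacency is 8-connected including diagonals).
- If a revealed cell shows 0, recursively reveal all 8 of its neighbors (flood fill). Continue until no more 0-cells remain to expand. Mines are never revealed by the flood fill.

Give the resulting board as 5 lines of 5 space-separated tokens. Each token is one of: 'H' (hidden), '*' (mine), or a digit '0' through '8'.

H H H H H
H H H H H
H H H H H
H H H H H
H H H * H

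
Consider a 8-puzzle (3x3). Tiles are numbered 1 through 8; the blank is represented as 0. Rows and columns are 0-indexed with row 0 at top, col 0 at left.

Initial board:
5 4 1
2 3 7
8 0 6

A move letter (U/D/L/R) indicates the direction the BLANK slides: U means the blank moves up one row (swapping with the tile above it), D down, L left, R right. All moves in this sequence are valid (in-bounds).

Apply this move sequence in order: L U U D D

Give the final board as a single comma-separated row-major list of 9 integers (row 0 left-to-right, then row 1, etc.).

After move 1 (L):
5 4 1
2 3 7
0 8 6

After move 2 (U):
5 4 1
0 3 7
2 8 6

After move 3 (U):
0 4 1
5 3 7
2 8 6

After move 4 (D):
5 4 1
0 3 7
2 8 6

After move 5 (D):
5 4 1
2 3 7
0 8 6

Answer: 5, 4, 1, 2, 3, 7, 0, 8, 6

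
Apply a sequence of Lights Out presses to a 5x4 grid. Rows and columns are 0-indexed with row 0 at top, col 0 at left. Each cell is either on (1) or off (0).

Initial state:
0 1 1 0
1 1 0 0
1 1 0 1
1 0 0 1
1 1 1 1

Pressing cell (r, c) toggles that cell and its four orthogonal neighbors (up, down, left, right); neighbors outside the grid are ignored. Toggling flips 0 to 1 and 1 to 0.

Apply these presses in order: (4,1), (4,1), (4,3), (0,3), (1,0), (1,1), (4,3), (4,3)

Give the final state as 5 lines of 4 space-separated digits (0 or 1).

After press 1 at (4,1):
0 1 1 0
1 1 0 0
1 1 0 1
1 1 0 1
0 0 0 1

After press 2 at (4,1):
0 1 1 0
1 1 0 0
1 1 0 1
1 0 0 1
1 1 1 1

After press 3 at (4,3):
0 1 1 0
1 1 0 0
1 1 0 1
1 0 0 0
1 1 0 0

After press 4 at (0,3):
0 1 0 1
1 1 0 1
1 1 0 1
1 0 0 0
1 1 0 0

After press 5 at (1,0):
1 1 0 1
0 0 0 1
0 1 0 1
1 0 0 0
1 1 0 0

After press 6 at (1,1):
1 0 0 1
1 1 1 1
0 0 0 1
1 0 0 0
1 1 0 0

After press 7 at (4,3):
1 0 0 1
1 1 1 1
0 0 0 1
1 0 0 1
1 1 1 1

After press 8 at (4,3):
1 0 0 1
1 1 1 1
0 0 0 1
1 0 0 0
1 1 0 0

Answer: 1 0 0 1
1 1 1 1
0 0 0 1
1 0 0 0
1 1 0 0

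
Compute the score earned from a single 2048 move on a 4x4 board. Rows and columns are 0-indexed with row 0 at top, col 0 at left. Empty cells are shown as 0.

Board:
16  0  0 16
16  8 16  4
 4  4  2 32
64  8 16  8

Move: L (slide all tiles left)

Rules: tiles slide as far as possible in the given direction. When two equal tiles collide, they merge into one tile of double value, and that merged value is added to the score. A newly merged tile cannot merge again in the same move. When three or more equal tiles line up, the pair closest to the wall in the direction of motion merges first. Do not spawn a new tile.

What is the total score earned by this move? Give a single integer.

Answer: 40

Derivation:
Slide left:
row 0: [16, 0, 0, 16] -> [32, 0, 0, 0]  score +32 (running 32)
row 1: [16, 8, 16, 4] -> [16, 8, 16, 4]  score +0 (running 32)
row 2: [4, 4, 2, 32] -> [8, 2, 32, 0]  score +8 (running 40)
row 3: [64, 8, 16, 8] -> [64, 8, 16, 8]  score +0 (running 40)
Board after move:
32  0  0  0
16  8 16  4
 8  2 32  0
64  8 16  8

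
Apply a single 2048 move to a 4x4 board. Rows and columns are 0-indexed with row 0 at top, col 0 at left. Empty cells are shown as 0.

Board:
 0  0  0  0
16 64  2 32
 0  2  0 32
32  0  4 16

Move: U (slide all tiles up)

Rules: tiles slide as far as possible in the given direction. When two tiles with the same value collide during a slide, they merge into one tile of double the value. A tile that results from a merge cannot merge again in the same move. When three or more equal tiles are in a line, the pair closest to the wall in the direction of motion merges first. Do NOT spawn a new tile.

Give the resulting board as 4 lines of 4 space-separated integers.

Slide up:
col 0: [0, 16, 0, 32] -> [16, 32, 0, 0]
col 1: [0, 64, 2, 0] -> [64, 2, 0, 0]
col 2: [0, 2, 0, 4] -> [2, 4, 0, 0]
col 3: [0, 32, 32, 16] -> [64, 16, 0, 0]

Answer: 16 64  2 64
32  2  4 16
 0  0  0  0
 0  0  0  0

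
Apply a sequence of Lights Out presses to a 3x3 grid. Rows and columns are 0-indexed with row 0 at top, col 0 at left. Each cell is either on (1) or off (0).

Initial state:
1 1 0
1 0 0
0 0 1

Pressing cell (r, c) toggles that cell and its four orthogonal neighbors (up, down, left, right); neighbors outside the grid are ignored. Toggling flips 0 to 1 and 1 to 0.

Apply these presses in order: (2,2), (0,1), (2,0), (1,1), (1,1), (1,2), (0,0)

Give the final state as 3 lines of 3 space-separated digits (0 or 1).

Answer: 1 1 0
1 0 0
1 0 1

Derivation:
After press 1 at (2,2):
1 1 0
1 0 1
0 1 0

After press 2 at (0,1):
0 0 1
1 1 1
0 1 0

After press 3 at (2,0):
0 0 1
0 1 1
1 0 0

After press 4 at (1,1):
0 1 1
1 0 0
1 1 0

After press 5 at (1,1):
0 0 1
0 1 1
1 0 0

After press 6 at (1,2):
0 0 0
0 0 0
1 0 1

After press 7 at (0,0):
1 1 0
1 0 0
1 0 1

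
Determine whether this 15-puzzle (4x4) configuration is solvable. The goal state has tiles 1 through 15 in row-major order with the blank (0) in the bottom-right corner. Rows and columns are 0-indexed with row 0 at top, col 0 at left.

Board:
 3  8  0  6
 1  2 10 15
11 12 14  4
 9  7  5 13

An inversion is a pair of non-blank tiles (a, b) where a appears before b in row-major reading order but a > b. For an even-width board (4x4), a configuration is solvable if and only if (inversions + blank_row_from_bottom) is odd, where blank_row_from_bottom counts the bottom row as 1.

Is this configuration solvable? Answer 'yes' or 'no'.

Answer: no

Derivation:
Inversions: 40
Blank is in row 0 (0-indexed from top), which is row 4 counting from the bottom (bottom = 1).
40 + 4 = 44, which is even, so the puzzle is not solvable.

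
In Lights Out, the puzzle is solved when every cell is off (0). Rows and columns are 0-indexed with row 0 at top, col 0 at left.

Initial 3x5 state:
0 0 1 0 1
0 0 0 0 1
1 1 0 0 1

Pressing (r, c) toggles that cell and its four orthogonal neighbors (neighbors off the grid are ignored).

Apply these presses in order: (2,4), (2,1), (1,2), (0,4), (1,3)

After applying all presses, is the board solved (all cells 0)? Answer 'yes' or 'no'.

Answer: yes

Derivation:
After press 1 at (2,4):
0 0 1 0 1
0 0 0 0 0
1 1 0 1 0

After press 2 at (2,1):
0 0 1 0 1
0 1 0 0 0
0 0 1 1 0

After press 3 at (1,2):
0 0 0 0 1
0 0 1 1 0
0 0 0 1 0

After press 4 at (0,4):
0 0 0 1 0
0 0 1 1 1
0 0 0 1 0

After press 5 at (1,3):
0 0 0 0 0
0 0 0 0 0
0 0 0 0 0

Lights still on: 0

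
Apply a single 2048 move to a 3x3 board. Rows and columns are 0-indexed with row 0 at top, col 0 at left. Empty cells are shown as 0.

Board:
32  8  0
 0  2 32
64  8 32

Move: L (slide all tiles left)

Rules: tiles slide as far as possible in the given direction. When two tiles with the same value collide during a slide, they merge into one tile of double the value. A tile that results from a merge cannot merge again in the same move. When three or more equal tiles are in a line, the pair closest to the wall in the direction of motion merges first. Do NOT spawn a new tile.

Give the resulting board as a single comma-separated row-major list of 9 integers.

Slide left:
row 0: [32, 8, 0] -> [32, 8, 0]
row 1: [0, 2, 32] -> [2, 32, 0]
row 2: [64, 8, 32] -> [64, 8, 32]

Answer: 32, 8, 0, 2, 32, 0, 64, 8, 32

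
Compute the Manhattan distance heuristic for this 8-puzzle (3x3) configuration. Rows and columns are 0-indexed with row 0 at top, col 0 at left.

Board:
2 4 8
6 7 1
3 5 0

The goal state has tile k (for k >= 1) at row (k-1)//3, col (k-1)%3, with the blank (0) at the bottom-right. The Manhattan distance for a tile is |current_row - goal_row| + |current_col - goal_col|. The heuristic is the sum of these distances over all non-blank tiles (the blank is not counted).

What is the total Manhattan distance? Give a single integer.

Answer: 18

Derivation:
Tile 2: (0,0)->(0,1) = 1
Tile 4: (0,1)->(1,0) = 2
Tile 8: (0,2)->(2,1) = 3
Tile 6: (1,0)->(1,2) = 2
Tile 7: (1,1)->(2,0) = 2
Tile 1: (1,2)->(0,0) = 3
Tile 3: (2,0)->(0,2) = 4
Tile 5: (2,1)->(1,1) = 1
Sum: 1 + 2 + 3 + 2 + 2 + 3 + 4 + 1 = 18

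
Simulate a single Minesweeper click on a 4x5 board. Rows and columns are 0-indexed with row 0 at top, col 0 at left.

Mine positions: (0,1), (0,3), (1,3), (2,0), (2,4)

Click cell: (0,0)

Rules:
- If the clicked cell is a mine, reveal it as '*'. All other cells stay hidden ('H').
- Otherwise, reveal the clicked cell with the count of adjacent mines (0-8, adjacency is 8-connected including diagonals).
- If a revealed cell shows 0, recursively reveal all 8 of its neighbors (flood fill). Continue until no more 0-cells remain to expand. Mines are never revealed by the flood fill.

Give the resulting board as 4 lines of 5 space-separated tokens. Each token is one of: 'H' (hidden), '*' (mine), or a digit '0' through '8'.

1 H H H H
H H H H H
H H H H H
H H H H H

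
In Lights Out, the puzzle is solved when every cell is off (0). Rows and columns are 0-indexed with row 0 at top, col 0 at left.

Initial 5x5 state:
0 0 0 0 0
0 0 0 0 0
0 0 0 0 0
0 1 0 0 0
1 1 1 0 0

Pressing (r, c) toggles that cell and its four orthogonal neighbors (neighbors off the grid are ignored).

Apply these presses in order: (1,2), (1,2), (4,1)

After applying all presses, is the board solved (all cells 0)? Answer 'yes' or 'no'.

Answer: yes

Derivation:
After press 1 at (1,2):
0 0 1 0 0
0 1 1 1 0
0 0 1 0 0
0 1 0 0 0
1 1 1 0 0

After press 2 at (1,2):
0 0 0 0 0
0 0 0 0 0
0 0 0 0 0
0 1 0 0 0
1 1 1 0 0

After press 3 at (4,1):
0 0 0 0 0
0 0 0 0 0
0 0 0 0 0
0 0 0 0 0
0 0 0 0 0

Lights still on: 0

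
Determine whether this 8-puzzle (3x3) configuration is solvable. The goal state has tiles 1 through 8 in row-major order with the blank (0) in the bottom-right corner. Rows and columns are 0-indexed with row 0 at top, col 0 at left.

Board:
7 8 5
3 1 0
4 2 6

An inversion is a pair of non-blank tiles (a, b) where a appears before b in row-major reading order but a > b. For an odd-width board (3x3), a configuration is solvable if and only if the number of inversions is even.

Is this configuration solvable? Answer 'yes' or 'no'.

Inversions (pairs i<j in row-major order where tile[i] > tile[j] > 0): 19
19 is odd, so the puzzle is not solvable.

Answer: no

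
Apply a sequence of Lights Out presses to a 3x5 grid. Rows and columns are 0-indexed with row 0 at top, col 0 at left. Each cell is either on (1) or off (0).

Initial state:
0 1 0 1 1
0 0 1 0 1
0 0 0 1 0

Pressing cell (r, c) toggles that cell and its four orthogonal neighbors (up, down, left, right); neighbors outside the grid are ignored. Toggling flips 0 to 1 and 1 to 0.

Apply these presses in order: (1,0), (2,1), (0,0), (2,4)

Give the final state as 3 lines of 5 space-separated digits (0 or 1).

Answer: 0 0 0 1 1
0 0 1 0 0
0 1 1 0 1

Derivation:
After press 1 at (1,0):
1 1 0 1 1
1 1 1 0 1
1 0 0 1 0

After press 2 at (2,1):
1 1 0 1 1
1 0 1 0 1
0 1 1 1 0

After press 3 at (0,0):
0 0 0 1 1
0 0 1 0 1
0 1 1 1 0

After press 4 at (2,4):
0 0 0 1 1
0 0 1 0 0
0 1 1 0 1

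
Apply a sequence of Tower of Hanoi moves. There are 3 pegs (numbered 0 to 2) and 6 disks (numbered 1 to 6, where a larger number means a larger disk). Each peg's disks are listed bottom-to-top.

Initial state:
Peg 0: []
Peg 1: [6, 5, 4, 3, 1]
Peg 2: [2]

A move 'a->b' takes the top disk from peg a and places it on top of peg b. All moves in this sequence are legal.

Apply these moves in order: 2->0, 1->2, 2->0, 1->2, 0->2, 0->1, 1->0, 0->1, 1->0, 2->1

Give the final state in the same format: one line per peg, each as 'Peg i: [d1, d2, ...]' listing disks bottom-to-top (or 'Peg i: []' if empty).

Answer: Peg 0: [2]
Peg 1: [6, 5, 4, 1]
Peg 2: [3]

Derivation:
After move 1 (2->0):
Peg 0: [2]
Peg 1: [6, 5, 4, 3, 1]
Peg 2: []

After move 2 (1->2):
Peg 0: [2]
Peg 1: [6, 5, 4, 3]
Peg 2: [1]

After move 3 (2->0):
Peg 0: [2, 1]
Peg 1: [6, 5, 4, 3]
Peg 2: []

After move 4 (1->2):
Peg 0: [2, 1]
Peg 1: [6, 5, 4]
Peg 2: [3]

After move 5 (0->2):
Peg 0: [2]
Peg 1: [6, 5, 4]
Peg 2: [3, 1]

After move 6 (0->1):
Peg 0: []
Peg 1: [6, 5, 4, 2]
Peg 2: [3, 1]

After move 7 (1->0):
Peg 0: [2]
Peg 1: [6, 5, 4]
Peg 2: [3, 1]

After move 8 (0->1):
Peg 0: []
Peg 1: [6, 5, 4, 2]
Peg 2: [3, 1]

After move 9 (1->0):
Peg 0: [2]
Peg 1: [6, 5, 4]
Peg 2: [3, 1]

After move 10 (2->1):
Peg 0: [2]
Peg 1: [6, 5, 4, 1]
Peg 2: [3]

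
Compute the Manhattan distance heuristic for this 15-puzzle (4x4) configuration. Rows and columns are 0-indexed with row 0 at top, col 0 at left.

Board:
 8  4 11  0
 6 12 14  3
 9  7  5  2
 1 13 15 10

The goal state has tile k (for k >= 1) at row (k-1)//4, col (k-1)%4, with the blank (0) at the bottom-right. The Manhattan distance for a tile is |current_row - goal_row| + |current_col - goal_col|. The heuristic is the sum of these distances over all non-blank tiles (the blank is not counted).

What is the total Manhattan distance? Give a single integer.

Answer: 33

Derivation:
Tile 8: (0,0)->(1,3) = 4
Tile 4: (0,1)->(0,3) = 2
Tile 11: (0,2)->(2,2) = 2
Tile 6: (1,0)->(1,1) = 1
Tile 12: (1,1)->(2,3) = 3
Tile 14: (1,2)->(3,1) = 3
Tile 3: (1,3)->(0,2) = 2
Tile 9: (2,0)->(2,0) = 0
Tile 7: (2,1)->(1,2) = 2
Tile 5: (2,2)->(1,0) = 3
Tile 2: (2,3)->(0,1) = 4
Tile 1: (3,0)->(0,0) = 3
Tile 13: (3,1)->(3,0) = 1
Tile 15: (3,2)->(3,2) = 0
Tile 10: (3,3)->(2,1) = 3
Sum: 4 + 2 + 2 + 1 + 3 + 3 + 2 + 0 + 2 + 3 + 4 + 3 + 1 + 0 + 3 = 33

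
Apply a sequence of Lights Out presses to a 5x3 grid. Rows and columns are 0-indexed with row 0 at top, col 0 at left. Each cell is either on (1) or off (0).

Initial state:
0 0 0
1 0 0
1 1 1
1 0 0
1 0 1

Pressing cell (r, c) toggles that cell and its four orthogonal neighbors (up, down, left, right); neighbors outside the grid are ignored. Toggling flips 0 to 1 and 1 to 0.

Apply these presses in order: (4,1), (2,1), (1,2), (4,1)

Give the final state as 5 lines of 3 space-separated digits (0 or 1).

After press 1 at (4,1):
0 0 0
1 0 0
1 1 1
1 1 0
0 1 0

After press 2 at (2,1):
0 0 0
1 1 0
0 0 0
1 0 0
0 1 0

After press 3 at (1,2):
0 0 1
1 0 1
0 0 1
1 0 0
0 1 0

After press 4 at (4,1):
0 0 1
1 0 1
0 0 1
1 1 0
1 0 1

Answer: 0 0 1
1 0 1
0 0 1
1 1 0
1 0 1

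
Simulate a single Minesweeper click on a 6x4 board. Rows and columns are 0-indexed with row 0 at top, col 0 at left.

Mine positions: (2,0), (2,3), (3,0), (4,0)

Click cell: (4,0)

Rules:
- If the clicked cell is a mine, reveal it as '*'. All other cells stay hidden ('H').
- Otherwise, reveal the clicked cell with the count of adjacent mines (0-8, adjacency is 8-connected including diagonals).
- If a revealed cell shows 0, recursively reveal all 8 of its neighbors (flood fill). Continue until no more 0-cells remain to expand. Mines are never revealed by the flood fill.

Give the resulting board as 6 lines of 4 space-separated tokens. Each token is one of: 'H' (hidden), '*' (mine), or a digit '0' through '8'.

H H H H
H H H H
H H H H
H H H H
* H H H
H H H H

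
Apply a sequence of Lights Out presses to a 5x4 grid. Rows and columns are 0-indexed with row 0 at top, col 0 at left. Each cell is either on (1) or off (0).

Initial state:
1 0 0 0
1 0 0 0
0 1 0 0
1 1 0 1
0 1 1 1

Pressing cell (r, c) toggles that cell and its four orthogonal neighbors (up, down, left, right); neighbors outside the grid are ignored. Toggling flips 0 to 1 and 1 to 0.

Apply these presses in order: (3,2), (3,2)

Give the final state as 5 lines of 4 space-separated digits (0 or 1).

After press 1 at (3,2):
1 0 0 0
1 0 0 0
0 1 1 0
1 0 1 0
0 1 0 1

After press 2 at (3,2):
1 0 0 0
1 0 0 0
0 1 0 0
1 1 0 1
0 1 1 1

Answer: 1 0 0 0
1 0 0 0
0 1 0 0
1 1 0 1
0 1 1 1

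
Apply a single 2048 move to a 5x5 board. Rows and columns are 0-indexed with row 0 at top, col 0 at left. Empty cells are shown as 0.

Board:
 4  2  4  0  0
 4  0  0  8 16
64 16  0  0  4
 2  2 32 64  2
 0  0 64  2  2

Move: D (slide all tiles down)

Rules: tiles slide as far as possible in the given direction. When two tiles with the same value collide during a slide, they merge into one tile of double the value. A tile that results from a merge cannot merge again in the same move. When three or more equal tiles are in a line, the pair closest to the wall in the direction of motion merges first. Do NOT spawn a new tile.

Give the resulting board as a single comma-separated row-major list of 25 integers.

Slide down:
col 0: [4, 4, 64, 2, 0] -> [0, 0, 8, 64, 2]
col 1: [2, 0, 16, 2, 0] -> [0, 0, 2, 16, 2]
col 2: [4, 0, 0, 32, 64] -> [0, 0, 4, 32, 64]
col 3: [0, 8, 0, 64, 2] -> [0, 0, 8, 64, 2]
col 4: [0, 16, 4, 2, 2] -> [0, 0, 16, 4, 4]

Answer: 0, 0, 0, 0, 0, 0, 0, 0, 0, 0, 8, 2, 4, 8, 16, 64, 16, 32, 64, 4, 2, 2, 64, 2, 4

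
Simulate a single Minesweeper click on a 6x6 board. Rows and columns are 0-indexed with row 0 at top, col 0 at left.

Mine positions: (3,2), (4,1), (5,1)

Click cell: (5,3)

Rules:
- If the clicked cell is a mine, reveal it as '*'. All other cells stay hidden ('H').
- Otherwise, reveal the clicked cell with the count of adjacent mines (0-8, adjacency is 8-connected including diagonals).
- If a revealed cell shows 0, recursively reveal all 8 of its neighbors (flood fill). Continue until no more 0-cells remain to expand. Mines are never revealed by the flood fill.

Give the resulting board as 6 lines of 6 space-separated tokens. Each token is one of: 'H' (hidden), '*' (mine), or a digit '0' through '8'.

0 0 0 0 0 0
0 0 0 0 0 0
0 1 1 1 0 0
1 2 H 1 0 0
H H 3 1 0 0
H H 2 0 0 0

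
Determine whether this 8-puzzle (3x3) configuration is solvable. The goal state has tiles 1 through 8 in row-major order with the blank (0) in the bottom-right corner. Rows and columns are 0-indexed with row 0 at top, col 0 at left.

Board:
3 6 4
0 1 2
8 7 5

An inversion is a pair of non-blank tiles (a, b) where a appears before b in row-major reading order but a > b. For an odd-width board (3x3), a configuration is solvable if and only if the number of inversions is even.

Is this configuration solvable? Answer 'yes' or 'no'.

Answer: no

Derivation:
Inversions (pairs i<j in row-major order where tile[i] > tile[j] > 0): 11
11 is odd, so the puzzle is not solvable.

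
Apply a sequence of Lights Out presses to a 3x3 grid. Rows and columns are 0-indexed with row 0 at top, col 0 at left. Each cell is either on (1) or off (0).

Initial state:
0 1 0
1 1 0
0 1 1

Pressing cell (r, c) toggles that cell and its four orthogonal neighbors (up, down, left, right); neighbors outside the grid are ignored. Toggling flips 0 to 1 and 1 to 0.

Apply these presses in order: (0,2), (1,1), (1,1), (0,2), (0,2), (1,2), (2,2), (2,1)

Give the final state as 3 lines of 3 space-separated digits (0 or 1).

Answer: 0 0 0
1 1 1
1 1 0

Derivation:
After press 1 at (0,2):
0 0 1
1 1 1
0 1 1

After press 2 at (1,1):
0 1 1
0 0 0
0 0 1

After press 3 at (1,1):
0 0 1
1 1 1
0 1 1

After press 4 at (0,2):
0 1 0
1 1 0
0 1 1

After press 5 at (0,2):
0 0 1
1 1 1
0 1 1

After press 6 at (1,2):
0 0 0
1 0 0
0 1 0

After press 7 at (2,2):
0 0 0
1 0 1
0 0 1

After press 8 at (2,1):
0 0 0
1 1 1
1 1 0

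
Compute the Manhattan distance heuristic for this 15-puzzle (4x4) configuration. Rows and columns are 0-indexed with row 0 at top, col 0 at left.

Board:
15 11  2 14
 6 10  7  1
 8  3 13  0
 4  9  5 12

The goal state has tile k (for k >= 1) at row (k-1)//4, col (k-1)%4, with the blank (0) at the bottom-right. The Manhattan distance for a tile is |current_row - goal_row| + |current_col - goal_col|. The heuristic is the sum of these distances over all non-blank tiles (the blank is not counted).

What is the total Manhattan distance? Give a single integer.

Answer: 43

Derivation:
Tile 15: (0,0)->(3,2) = 5
Tile 11: (0,1)->(2,2) = 3
Tile 2: (0,2)->(0,1) = 1
Tile 14: (0,3)->(3,1) = 5
Tile 6: (1,0)->(1,1) = 1
Tile 10: (1,1)->(2,1) = 1
Tile 7: (1,2)->(1,2) = 0
Tile 1: (1,3)->(0,0) = 4
Tile 8: (2,0)->(1,3) = 4
Tile 3: (2,1)->(0,2) = 3
Tile 13: (2,2)->(3,0) = 3
Tile 4: (3,0)->(0,3) = 6
Tile 9: (3,1)->(2,0) = 2
Tile 5: (3,2)->(1,0) = 4
Tile 12: (3,3)->(2,3) = 1
Sum: 5 + 3 + 1 + 5 + 1 + 1 + 0 + 4 + 4 + 3 + 3 + 6 + 2 + 4 + 1 = 43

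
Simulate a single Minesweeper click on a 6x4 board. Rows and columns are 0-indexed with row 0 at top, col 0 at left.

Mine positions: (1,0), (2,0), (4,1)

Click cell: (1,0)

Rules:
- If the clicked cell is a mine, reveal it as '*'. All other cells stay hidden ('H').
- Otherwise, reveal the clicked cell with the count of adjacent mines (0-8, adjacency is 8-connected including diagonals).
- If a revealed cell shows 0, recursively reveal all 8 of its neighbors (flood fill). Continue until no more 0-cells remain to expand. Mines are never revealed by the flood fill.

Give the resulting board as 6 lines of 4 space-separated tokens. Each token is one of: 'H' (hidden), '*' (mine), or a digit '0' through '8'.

H H H H
* H H H
H H H H
H H H H
H H H H
H H H H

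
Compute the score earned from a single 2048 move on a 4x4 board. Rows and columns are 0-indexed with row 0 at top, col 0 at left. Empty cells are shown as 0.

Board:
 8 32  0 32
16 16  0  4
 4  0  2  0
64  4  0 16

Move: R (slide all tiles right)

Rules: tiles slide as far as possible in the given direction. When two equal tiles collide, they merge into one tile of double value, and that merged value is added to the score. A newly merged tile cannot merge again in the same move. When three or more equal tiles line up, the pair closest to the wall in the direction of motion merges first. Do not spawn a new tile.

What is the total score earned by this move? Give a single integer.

Slide right:
row 0: [8, 32, 0, 32] -> [0, 0, 8, 64]  score +64 (running 64)
row 1: [16, 16, 0, 4] -> [0, 0, 32, 4]  score +32 (running 96)
row 2: [4, 0, 2, 0] -> [0, 0, 4, 2]  score +0 (running 96)
row 3: [64, 4, 0, 16] -> [0, 64, 4, 16]  score +0 (running 96)
Board after move:
 0  0  8 64
 0  0 32  4
 0  0  4  2
 0 64  4 16

Answer: 96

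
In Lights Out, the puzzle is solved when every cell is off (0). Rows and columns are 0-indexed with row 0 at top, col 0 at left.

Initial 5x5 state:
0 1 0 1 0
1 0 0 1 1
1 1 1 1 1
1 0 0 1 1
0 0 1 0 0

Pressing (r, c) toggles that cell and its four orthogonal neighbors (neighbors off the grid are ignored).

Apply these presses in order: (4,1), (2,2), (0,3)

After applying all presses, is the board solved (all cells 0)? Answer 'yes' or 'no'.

Answer: no

Derivation:
After press 1 at (4,1):
0 1 0 1 0
1 0 0 1 1
1 1 1 1 1
1 1 0 1 1
1 1 0 0 0

After press 2 at (2,2):
0 1 0 1 0
1 0 1 1 1
1 0 0 0 1
1 1 1 1 1
1 1 0 0 0

After press 3 at (0,3):
0 1 1 0 1
1 0 1 0 1
1 0 0 0 1
1 1 1 1 1
1 1 0 0 0

Lights still on: 15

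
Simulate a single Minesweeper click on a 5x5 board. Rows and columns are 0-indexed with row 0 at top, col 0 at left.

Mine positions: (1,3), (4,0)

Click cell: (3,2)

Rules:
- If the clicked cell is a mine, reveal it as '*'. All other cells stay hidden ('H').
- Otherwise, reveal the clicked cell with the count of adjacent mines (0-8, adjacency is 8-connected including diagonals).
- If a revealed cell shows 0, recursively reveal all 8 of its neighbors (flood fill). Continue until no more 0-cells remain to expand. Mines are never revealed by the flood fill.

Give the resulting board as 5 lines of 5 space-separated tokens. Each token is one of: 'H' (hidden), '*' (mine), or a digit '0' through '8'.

0 0 1 H H
0 0 1 H H
0 0 1 1 1
1 1 0 0 0
H 1 0 0 0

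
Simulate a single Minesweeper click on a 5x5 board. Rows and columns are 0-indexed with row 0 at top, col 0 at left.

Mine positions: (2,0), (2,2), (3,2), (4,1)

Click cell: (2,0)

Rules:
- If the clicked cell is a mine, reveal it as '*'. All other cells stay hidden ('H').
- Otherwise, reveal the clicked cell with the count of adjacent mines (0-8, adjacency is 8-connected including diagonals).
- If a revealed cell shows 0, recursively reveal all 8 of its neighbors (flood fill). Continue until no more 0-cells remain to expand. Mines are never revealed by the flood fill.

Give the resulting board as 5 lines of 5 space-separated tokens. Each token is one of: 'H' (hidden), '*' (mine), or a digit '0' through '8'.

H H H H H
H H H H H
* H H H H
H H H H H
H H H H H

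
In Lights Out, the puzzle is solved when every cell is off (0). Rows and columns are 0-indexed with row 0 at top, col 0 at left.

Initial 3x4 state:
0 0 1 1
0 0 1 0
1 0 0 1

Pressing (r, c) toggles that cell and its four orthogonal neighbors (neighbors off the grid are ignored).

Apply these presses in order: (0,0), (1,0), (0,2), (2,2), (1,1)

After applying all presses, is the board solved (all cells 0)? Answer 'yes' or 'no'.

After press 1 at (0,0):
1 1 1 1
1 0 1 0
1 0 0 1

After press 2 at (1,0):
0 1 1 1
0 1 1 0
0 0 0 1

After press 3 at (0,2):
0 0 0 0
0 1 0 0
0 0 0 1

After press 4 at (2,2):
0 0 0 0
0 1 1 0
0 1 1 0

After press 5 at (1,1):
0 1 0 0
1 0 0 0
0 0 1 0

Lights still on: 3

Answer: no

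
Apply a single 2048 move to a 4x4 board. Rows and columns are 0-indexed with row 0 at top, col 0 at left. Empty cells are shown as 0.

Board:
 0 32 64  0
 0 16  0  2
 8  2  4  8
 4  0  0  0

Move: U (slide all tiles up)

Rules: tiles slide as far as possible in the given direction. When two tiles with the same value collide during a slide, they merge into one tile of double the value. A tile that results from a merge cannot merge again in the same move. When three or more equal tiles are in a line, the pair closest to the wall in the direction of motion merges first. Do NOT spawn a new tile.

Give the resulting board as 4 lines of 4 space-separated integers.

Answer:  8 32 64  2
 4 16  4  8
 0  2  0  0
 0  0  0  0

Derivation:
Slide up:
col 0: [0, 0, 8, 4] -> [8, 4, 0, 0]
col 1: [32, 16, 2, 0] -> [32, 16, 2, 0]
col 2: [64, 0, 4, 0] -> [64, 4, 0, 0]
col 3: [0, 2, 8, 0] -> [2, 8, 0, 0]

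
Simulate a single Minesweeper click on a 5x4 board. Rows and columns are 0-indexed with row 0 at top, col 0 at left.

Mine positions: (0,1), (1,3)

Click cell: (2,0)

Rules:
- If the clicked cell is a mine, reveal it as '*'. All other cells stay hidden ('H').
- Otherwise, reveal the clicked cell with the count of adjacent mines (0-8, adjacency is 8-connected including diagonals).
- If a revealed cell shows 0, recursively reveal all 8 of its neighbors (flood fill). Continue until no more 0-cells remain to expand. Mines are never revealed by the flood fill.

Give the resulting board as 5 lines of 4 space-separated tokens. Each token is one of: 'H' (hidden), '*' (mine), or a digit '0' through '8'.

H H H H
1 1 2 H
0 0 1 1
0 0 0 0
0 0 0 0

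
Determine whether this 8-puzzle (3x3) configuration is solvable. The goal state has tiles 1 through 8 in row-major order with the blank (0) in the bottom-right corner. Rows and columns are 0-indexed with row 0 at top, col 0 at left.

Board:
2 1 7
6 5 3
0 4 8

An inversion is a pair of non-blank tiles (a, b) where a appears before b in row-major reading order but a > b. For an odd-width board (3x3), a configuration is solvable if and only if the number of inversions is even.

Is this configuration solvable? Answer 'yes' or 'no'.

Answer: yes

Derivation:
Inversions (pairs i<j in row-major order where tile[i] > tile[j] > 0): 10
10 is even, so the puzzle is solvable.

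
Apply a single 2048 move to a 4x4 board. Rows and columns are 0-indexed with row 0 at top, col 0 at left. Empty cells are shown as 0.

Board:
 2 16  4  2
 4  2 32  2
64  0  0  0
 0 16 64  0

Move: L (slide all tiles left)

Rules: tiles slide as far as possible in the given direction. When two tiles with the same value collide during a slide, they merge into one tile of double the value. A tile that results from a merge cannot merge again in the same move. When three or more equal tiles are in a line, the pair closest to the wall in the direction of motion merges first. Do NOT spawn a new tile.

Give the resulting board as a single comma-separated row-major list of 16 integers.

Answer: 2, 16, 4, 2, 4, 2, 32, 2, 64, 0, 0, 0, 16, 64, 0, 0

Derivation:
Slide left:
row 0: [2, 16, 4, 2] -> [2, 16, 4, 2]
row 1: [4, 2, 32, 2] -> [4, 2, 32, 2]
row 2: [64, 0, 0, 0] -> [64, 0, 0, 0]
row 3: [0, 16, 64, 0] -> [16, 64, 0, 0]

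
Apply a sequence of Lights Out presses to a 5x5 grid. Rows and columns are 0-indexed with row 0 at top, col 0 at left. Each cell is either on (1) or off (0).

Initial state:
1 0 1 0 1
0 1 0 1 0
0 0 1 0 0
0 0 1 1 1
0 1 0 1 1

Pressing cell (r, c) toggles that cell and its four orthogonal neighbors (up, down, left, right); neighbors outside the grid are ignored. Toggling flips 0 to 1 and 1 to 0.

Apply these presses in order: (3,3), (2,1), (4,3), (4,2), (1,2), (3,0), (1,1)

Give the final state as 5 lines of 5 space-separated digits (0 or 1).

After press 1 at (3,3):
1 0 1 0 1
0 1 0 1 0
0 0 1 1 0
0 0 0 0 0
0 1 0 0 1

After press 2 at (2,1):
1 0 1 0 1
0 0 0 1 0
1 1 0 1 0
0 1 0 0 0
0 1 0 0 1

After press 3 at (4,3):
1 0 1 0 1
0 0 0 1 0
1 1 0 1 0
0 1 0 1 0
0 1 1 1 0

After press 4 at (4,2):
1 0 1 0 1
0 0 0 1 0
1 1 0 1 0
0 1 1 1 0
0 0 0 0 0

After press 5 at (1,2):
1 0 0 0 1
0 1 1 0 0
1 1 1 1 0
0 1 1 1 0
0 0 0 0 0

After press 6 at (3,0):
1 0 0 0 1
0 1 1 0 0
0 1 1 1 0
1 0 1 1 0
1 0 0 0 0

After press 7 at (1,1):
1 1 0 0 1
1 0 0 0 0
0 0 1 1 0
1 0 1 1 0
1 0 0 0 0

Answer: 1 1 0 0 1
1 0 0 0 0
0 0 1 1 0
1 0 1 1 0
1 0 0 0 0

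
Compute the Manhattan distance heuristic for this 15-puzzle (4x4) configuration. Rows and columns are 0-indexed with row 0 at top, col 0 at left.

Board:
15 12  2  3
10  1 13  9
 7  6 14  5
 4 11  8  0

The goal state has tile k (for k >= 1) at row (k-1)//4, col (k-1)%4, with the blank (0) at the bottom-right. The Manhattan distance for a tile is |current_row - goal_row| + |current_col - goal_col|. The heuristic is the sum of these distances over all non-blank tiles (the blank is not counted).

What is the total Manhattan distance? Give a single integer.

Tile 15: at (0,0), goal (3,2), distance |0-3|+|0-2| = 5
Tile 12: at (0,1), goal (2,3), distance |0-2|+|1-3| = 4
Tile 2: at (0,2), goal (0,1), distance |0-0|+|2-1| = 1
Tile 3: at (0,3), goal (0,2), distance |0-0|+|3-2| = 1
Tile 10: at (1,0), goal (2,1), distance |1-2|+|0-1| = 2
Tile 1: at (1,1), goal (0,0), distance |1-0|+|1-0| = 2
Tile 13: at (1,2), goal (3,0), distance |1-3|+|2-0| = 4
Tile 9: at (1,3), goal (2,0), distance |1-2|+|3-0| = 4
Tile 7: at (2,0), goal (1,2), distance |2-1|+|0-2| = 3
Tile 6: at (2,1), goal (1,1), distance |2-1|+|1-1| = 1
Tile 14: at (2,2), goal (3,1), distance |2-3|+|2-1| = 2
Tile 5: at (2,3), goal (1,0), distance |2-1|+|3-0| = 4
Tile 4: at (3,0), goal (0,3), distance |3-0|+|0-3| = 6
Tile 11: at (3,1), goal (2,2), distance |3-2|+|1-2| = 2
Tile 8: at (3,2), goal (1,3), distance |3-1|+|2-3| = 3
Sum: 5 + 4 + 1 + 1 + 2 + 2 + 4 + 4 + 3 + 1 + 2 + 4 + 6 + 2 + 3 = 44

Answer: 44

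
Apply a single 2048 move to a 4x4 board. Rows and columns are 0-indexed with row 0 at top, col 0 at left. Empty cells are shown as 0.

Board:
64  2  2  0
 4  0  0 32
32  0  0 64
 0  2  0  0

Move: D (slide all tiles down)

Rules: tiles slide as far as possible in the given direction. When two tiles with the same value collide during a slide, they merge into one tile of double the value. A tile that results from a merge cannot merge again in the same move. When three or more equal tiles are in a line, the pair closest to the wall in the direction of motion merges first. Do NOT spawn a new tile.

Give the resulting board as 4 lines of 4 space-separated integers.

Slide down:
col 0: [64, 4, 32, 0] -> [0, 64, 4, 32]
col 1: [2, 0, 0, 2] -> [0, 0, 0, 4]
col 2: [2, 0, 0, 0] -> [0, 0, 0, 2]
col 3: [0, 32, 64, 0] -> [0, 0, 32, 64]

Answer:  0  0  0  0
64  0  0  0
 4  0  0 32
32  4  2 64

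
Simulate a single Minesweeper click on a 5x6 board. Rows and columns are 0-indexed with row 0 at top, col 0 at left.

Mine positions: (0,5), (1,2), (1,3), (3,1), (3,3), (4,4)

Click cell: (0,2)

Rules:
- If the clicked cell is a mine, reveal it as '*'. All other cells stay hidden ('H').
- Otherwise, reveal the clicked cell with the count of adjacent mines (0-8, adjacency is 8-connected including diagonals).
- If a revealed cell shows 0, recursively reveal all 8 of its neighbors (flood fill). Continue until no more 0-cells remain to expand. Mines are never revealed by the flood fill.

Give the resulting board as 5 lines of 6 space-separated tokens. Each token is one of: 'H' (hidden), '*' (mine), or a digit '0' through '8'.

H H 2 H H H
H H H H H H
H H H H H H
H H H H H H
H H H H H H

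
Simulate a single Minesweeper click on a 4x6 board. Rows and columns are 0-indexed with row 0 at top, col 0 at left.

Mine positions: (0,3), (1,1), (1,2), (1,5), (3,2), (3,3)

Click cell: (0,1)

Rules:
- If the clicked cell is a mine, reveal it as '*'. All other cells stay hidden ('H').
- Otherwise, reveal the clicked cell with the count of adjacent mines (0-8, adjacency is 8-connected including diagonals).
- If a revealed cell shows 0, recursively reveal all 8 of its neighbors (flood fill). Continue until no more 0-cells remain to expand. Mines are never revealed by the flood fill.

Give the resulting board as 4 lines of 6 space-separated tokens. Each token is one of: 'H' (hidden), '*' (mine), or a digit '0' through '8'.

H 2 H H H H
H H H H H H
H H H H H H
H H H H H H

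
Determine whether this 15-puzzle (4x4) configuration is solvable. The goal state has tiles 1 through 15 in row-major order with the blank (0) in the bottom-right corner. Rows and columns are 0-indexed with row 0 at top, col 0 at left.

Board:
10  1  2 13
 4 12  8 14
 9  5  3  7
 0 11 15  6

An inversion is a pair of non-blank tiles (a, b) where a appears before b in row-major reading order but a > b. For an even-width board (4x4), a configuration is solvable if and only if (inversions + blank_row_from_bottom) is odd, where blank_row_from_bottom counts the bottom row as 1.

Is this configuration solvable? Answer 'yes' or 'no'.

Answer: yes

Derivation:
Inversions: 44
Blank is in row 3 (0-indexed from top), which is row 1 counting from the bottom (bottom = 1).
44 + 1 = 45, which is odd, so the puzzle is solvable.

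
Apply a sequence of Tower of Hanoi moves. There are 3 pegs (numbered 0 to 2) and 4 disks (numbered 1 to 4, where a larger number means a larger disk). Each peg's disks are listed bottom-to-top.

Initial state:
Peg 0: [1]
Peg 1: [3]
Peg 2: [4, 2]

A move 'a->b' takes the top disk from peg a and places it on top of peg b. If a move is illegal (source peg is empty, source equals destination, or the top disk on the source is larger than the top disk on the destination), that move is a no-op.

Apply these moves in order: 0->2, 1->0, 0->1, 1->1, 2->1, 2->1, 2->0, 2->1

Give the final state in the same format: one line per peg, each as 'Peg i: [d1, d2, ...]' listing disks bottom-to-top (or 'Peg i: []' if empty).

Answer: Peg 0: [2]
Peg 1: [3, 1]
Peg 2: [4]

Derivation:
After move 1 (0->2):
Peg 0: []
Peg 1: [3]
Peg 2: [4, 2, 1]

After move 2 (1->0):
Peg 0: [3]
Peg 1: []
Peg 2: [4, 2, 1]

After move 3 (0->1):
Peg 0: []
Peg 1: [3]
Peg 2: [4, 2, 1]

After move 4 (1->1):
Peg 0: []
Peg 1: [3]
Peg 2: [4, 2, 1]

After move 5 (2->1):
Peg 0: []
Peg 1: [3, 1]
Peg 2: [4, 2]

After move 6 (2->1):
Peg 0: []
Peg 1: [3, 1]
Peg 2: [4, 2]

After move 7 (2->0):
Peg 0: [2]
Peg 1: [3, 1]
Peg 2: [4]

After move 8 (2->1):
Peg 0: [2]
Peg 1: [3, 1]
Peg 2: [4]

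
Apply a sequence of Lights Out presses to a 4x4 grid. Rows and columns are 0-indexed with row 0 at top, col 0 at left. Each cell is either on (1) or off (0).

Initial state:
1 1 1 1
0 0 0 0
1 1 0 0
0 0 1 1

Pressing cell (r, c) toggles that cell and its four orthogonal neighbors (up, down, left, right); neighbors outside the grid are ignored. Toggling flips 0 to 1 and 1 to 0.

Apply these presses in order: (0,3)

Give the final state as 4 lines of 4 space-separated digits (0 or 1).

After press 1 at (0,3):
1 1 0 0
0 0 0 1
1 1 0 0
0 0 1 1

Answer: 1 1 0 0
0 0 0 1
1 1 0 0
0 0 1 1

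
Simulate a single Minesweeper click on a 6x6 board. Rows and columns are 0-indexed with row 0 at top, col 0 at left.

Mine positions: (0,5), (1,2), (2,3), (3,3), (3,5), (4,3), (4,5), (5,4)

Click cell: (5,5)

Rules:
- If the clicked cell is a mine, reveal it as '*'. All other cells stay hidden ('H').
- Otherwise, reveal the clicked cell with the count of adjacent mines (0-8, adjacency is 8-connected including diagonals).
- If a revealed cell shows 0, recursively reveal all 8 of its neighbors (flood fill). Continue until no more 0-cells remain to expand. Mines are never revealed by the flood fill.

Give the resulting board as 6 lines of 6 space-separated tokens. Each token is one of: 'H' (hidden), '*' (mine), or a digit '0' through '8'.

H H H H H H
H H H H H H
H H H H H H
H H H H H H
H H H H H H
H H H H H 2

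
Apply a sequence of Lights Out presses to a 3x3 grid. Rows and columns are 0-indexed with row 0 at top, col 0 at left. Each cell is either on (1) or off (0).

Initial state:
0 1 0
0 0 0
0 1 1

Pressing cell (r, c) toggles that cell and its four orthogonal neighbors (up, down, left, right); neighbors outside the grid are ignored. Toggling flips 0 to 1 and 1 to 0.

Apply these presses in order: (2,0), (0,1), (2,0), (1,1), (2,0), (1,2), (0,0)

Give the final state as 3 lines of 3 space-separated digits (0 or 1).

Answer: 0 0 0
1 1 0
1 1 0

Derivation:
After press 1 at (2,0):
0 1 0
1 0 0
1 0 1

After press 2 at (0,1):
1 0 1
1 1 0
1 0 1

After press 3 at (2,0):
1 0 1
0 1 0
0 1 1

After press 4 at (1,1):
1 1 1
1 0 1
0 0 1

After press 5 at (2,0):
1 1 1
0 0 1
1 1 1

After press 6 at (1,2):
1 1 0
0 1 0
1 1 0

After press 7 at (0,0):
0 0 0
1 1 0
1 1 0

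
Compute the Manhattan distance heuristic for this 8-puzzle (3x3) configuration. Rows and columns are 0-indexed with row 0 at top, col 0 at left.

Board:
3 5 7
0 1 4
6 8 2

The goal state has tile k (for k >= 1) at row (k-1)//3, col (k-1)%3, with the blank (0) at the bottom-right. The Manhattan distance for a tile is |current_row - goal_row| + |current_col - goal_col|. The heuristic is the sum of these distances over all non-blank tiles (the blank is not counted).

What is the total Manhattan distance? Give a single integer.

Answer: 17

Derivation:
Tile 3: (0,0)->(0,2) = 2
Tile 5: (0,1)->(1,1) = 1
Tile 7: (0,2)->(2,0) = 4
Tile 1: (1,1)->(0,0) = 2
Tile 4: (1,2)->(1,0) = 2
Tile 6: (2,0)->(1,2) = 3
Tile 8: (2,1)->(2,1) = 0
Tile 2: (2,2)->(0,1) = 3
Sum: 2 + 1 + 4 + 2 + 2 + 3 + 0 + 3 = 17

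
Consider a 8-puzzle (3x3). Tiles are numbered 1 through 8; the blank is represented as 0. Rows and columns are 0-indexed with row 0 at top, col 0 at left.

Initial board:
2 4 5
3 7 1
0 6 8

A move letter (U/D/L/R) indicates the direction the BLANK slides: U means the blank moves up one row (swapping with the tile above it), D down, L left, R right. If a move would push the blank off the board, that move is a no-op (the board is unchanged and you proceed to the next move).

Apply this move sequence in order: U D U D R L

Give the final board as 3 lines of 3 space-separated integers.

Answer: 2 4 5
3 7 1
0 6 8

Derivation:
After move 1 (U):
2 4 5
0 7 1
3 6 8

After move 2 (D):
2 4 5
3 7 1
0 6 8

After move 3 (U):
2 4 5
0 7 1
3 6 8

After move 4 (D):
2 4 5
3 7 1
0 6 8

After move 5 (R):
2 4 5
3 7 1
6 0 8

After move 6 (L):
2 4 5
3 7 1
0 6 8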